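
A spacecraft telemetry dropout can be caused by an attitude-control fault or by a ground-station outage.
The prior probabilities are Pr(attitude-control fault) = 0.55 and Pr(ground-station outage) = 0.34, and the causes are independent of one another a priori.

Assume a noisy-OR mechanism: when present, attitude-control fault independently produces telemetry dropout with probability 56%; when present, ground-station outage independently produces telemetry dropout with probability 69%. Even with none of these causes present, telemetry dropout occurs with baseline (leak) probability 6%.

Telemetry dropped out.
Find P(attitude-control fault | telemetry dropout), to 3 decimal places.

Under noisy-OR, P(telemetry dropout | causes) = 1 − (1−0.06)·∏(1−qᵢ) over the active causes.
By total probability over the 4 (attitude-control fault, ground-station outage) configurations:
  P(telemetry dropout) = 0.06·0.45·0.66 + 0.7086·0.45·0.34 + 0.5864·0.55·0.66 + 0.871784·0.55·0.34
        = 0.017820 + 0.108416 + 0.212863 + 0.163024 = 0.502123
Configurations with attitude-control fault contribute 0.375887, so
  P(attitude-control fault | telemetry dropout) = 0.375887 / 0.502123 ≈ 0.749

P(attitude-control fault | telemetry dropout) ≈ 0.749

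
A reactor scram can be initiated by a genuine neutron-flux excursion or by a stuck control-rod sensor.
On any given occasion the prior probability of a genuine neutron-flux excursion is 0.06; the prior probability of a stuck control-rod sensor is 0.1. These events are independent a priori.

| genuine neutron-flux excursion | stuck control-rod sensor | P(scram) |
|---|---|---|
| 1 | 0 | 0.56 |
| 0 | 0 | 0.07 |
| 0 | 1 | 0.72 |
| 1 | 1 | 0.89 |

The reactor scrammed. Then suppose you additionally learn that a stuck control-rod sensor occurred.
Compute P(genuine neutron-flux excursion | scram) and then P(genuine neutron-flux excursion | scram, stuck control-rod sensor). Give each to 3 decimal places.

Sum P(scram|·) weighted by the priors over the 4 (genuine neutron-flux excursion, stuck control-rod sensor) configurations:
  P(scram) = 0.07*0.94*0.9 + 0.72*0.94*0.1 + 0.56*0.06*0.9 + 0.89*0.06*0.1
        = 0.059220 + 0.067680 + 0.030240 + 0.005340 = 0.162480
Keeping only the genuine neutron-flux excursion-present terms gives 0.035580, so
  P(genuine neutron-flux excursion | scram) = 0.035580 / 0.162480 ≈ 0.219

Now also conditioning on stuck control-rod sensor=true:
Sum P(scram|·) weighted by the priors over both values of genuine neutron-flux excursion:
  P(scram | stuck control-rod sensor) = 0.72×0.94 + 0.89×0.06
        = 0.676800 + 0.053400 = 0.730200
Configurations with genuine neutron-flux excursion contribute 0.053400, so
  P(genuine neutron-flux excursion | scram, stuck control-rod sensor) = 0.053400 / 0.730200 ≈ 0.073
This is intercausal reasoning (explaining away): once stuck control-rod sensor accounts for the scram, genuine neutron-flux excursion becomes less likely.

P(genuine neutron-flux excursion | scram) ≈ 0.219; P(genuine neutron-flux excursion | scram, stuck control-rod sensor) ≈ 0.073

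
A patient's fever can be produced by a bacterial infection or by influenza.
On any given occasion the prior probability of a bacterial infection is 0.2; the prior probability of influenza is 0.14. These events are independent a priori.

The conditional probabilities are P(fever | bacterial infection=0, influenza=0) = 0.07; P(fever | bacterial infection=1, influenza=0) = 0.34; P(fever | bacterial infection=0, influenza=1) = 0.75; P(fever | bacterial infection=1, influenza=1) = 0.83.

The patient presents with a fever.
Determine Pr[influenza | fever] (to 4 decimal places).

Weight on influenza=true, given the evidence: 0.084000 + 0.023240 = 0.107240
The normalizing constant is 0.07×0.8×0.86 + 0.75×0.8×0.14 + 0.34×0.2×0.86 + 0.83×0.2×0.14 = 0.213880
Posterior = 0.107240 / 0.213880 ≈ 0.5014

Pr[influenza | fever] ≈ 0.5014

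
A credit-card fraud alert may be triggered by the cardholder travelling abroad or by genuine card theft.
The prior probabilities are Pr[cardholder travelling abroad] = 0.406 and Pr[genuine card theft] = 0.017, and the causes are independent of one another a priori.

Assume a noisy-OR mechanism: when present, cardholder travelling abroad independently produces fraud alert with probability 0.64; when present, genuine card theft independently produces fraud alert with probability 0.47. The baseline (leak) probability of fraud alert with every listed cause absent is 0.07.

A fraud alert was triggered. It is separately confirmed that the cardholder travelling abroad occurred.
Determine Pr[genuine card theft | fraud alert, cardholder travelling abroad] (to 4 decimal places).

Pr[genuine card theft | fraud alert, cardholder travelling abroad] ≈ 0.0209

Under noisy-OR, P(fraud alert | causes) = 1 − (1−0.07)·∏(1−qᵢ) over the active causes.
By total probability over both values of genuine card theft:
  P(fraud alert | cardholder travelling abroad) = 0.6652*0.983 + 0.822556*0.017
        = 0.653892 + 0.013983 = 0.667875
Configurations with genuine card theft contribute 0.013983, so
  P(genuine card theft | fraud alert, cardholder travelling abroad) = 0.013983 / 0.667875 ≈ 0.0209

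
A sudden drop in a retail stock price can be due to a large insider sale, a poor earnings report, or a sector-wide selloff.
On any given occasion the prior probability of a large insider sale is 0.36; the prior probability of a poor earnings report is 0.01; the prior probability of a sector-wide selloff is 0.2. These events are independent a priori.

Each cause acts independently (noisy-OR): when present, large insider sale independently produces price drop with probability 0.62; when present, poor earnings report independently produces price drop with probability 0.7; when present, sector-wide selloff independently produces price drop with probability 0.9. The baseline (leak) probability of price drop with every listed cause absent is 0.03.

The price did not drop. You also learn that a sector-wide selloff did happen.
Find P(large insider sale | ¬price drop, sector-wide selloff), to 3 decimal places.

Under noisy-OR, P(price drop | causes) = 1 − (1−0.03)·∏(1−qᵢ) over the active causes.
P(¬price drop | sector-wide selloff) = 0.097·0.64·0.99 + 0.0291·0.64·0.01 + 0.03686·0.36·0.99 + 0.011058·0.36·0.01 = 0.061459 + 0.000186 + 0.013137 + 0.000040 = 0.074822
Of this, 0.013177 comes from 0.013137 + 0.000040 (the large insider sale=true cases).
Hence the posterior is 0.013177/0.074822 ≈ 0.176.

P(large insider sale | ¬price drop, sector-wide selloff) ≈ 0.176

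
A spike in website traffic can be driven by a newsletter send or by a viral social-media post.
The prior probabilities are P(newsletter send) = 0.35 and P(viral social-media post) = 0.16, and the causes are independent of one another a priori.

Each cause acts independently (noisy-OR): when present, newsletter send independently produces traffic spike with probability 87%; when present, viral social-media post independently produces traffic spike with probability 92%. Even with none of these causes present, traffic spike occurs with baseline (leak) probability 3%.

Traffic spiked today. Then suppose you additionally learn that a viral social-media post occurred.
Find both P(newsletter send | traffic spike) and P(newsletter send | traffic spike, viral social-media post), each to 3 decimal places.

Under noisy-OR, P(traffic spike | causes) = 1 − (1−0.03)·∏(1−qᵢ) over the active causes.
P(traffic spike) = 0.03×0.65×0.84 + 0.9224×0.65×0.16 + 0.8739×0.35×0.84 + 0.989912×0.35×0.16 = 0.016380 + 0.095930 + 0.256927 + 0.055435 = 0.424672
Of this, 0.312362 comes from 0.256927 + 0.055435 (the newsletter send=true cases).
Hence the posterior is 0.312362/0.424672 ≈ 0.736.

Now also conditioning on viral social-media post=true:
By total probability over both values of newsletter send:
  P(traffic spike | viral social-media post) = 0.9224*0.65 + 0.989912*0.35
        = 0.599560 + 0.346469 = 0.946029
The terms with newsletter send present sum to 0.346469, so
  P(newsletter send | traffic spike, viral social-media post) = 0.346469 / 0.946029 ≈ 0.366
This is intercausal reasoning (explaining away): once viral social-media post accounts for the traffic spike, newsletter send becomes less likely.

P(newsletter send | traffic spike) ≈ 0.736; P(newsletter send | traffic spike, viral social-media post) ≈ 0.366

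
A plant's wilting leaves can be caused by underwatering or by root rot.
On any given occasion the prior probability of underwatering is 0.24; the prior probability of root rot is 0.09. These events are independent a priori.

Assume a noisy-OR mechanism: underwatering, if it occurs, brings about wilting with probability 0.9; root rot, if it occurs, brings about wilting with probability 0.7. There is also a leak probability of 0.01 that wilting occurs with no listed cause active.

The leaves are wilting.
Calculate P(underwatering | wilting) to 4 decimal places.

Under noisy-OR, P(wilting | causes) = 1 − (1−0.01)·∏(1−qᵢ) over the active causes.
For the numerator, keep only underwatering=true terms: 0.196778 + 0.020958 = 0.217736
The normalizing constant is 0.01·0.76·0.91 + 0.703·0.76·0.09 + 0.901·0.24·0.91 + 0.9703·0.24·0.09 = 0.272737
P(underwatering | wilting) = 0.217736/0.272737 ≈ 0.7983

P(underwatering | wilting) ≈ 0.7983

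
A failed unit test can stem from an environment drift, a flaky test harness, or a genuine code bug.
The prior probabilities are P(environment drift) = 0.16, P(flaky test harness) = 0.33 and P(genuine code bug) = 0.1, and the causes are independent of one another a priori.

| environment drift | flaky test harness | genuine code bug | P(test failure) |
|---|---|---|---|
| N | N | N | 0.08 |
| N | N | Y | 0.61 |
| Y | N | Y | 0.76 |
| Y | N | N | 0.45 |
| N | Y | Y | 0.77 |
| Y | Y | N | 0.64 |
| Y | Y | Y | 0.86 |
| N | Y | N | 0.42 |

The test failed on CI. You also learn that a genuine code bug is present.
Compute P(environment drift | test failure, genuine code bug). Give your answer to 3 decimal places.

By total probability over the 4 (environment drift, flaky test harness) configurations:
  P(test failure | genuine code bug) = 0.61·0.84·0.67 + 0.77·0.84·0.33 + 0.76·0.16·0.67 + 0.86·0.16·0.33
        = 0.343308 + 0.213444 + 0.081472 + 0.045408 = 0.683632
Configurations with environment drift contribute 0.126880, so
  P(environment drift | test failure, genuine code bug) = 0.126880 / 0.683632 ≈ 0.186

P(environment drift | test failure, genuine code bug) ≈ 0.186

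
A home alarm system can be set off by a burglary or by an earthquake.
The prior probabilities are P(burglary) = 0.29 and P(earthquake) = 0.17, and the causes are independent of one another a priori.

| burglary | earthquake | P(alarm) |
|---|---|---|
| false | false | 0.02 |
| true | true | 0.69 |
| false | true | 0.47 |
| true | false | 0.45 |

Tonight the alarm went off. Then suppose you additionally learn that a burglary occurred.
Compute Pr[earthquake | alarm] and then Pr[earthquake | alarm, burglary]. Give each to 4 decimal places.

Pr[earthquake | alarm] ≈ 0.4304; Pr[earthquake | alarm, burglary] ≈ 0.2390

Weight on earthquake=true, given the evidence: 0.056729 + 0.034017 = 0.090746
The normalizing constant is 0.02*0.71*0.83 + 0.47*0.71*0.17 + 0.45*0.29*0.83 + 0.69*0.29*0.17 = 0.210847
P(earthquake | alarm) = 0.090746/0.210847 ≈ 0.4304

Now condition on the additional information:
By total probability over both values of earthquake:
  P(alarm | burglary) = 0.45×0.83 + 0.69×0.17
        = 0.373500 + 0.117300 = 0.490800
The terms with earthquake present sum to 0.117300, so
  P(earthquake | alarm, burglary) = 0.117300 / 0.490800 ≈ 0.2390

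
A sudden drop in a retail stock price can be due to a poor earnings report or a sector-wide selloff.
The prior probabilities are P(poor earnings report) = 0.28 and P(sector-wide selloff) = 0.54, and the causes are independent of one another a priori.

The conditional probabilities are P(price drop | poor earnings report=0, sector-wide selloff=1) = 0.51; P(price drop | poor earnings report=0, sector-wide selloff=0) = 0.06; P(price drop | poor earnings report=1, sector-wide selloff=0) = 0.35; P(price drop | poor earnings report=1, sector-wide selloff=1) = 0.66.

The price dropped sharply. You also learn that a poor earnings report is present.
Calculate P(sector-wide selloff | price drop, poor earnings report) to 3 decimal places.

P(sector-wide selloff | price drop, poor earnings report) ≈ 0.689

By total probability over both values of sector-wide selloff:
  P(price drop | poor earnings report) = 0.35×0.46 + 0.66×0.54
        = 0.161000 + 0.356400 = 0.517400
Configurations with sector-wide selloff contribute 0.356400, so
  P(sector-wide selloff | price drop, poor earnings report) = 0.356400 / 0.517400 ≈ 0.689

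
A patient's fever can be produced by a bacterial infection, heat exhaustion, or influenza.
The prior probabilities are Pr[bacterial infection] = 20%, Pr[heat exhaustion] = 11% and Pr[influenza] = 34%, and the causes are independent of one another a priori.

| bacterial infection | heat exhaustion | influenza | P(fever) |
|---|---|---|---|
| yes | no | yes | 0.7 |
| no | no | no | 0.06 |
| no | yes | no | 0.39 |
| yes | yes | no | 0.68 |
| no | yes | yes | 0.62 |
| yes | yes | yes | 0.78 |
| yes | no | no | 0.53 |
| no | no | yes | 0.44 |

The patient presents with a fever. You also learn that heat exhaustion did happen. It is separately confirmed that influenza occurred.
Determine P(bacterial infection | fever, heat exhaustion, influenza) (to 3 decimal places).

P(fever | heat exhaustion, influenza) = 0.62·0.8 + 0.78·0.2 = 0.496000 + 0.156000 = 0.652000
Of this, 0.156000 comes from 0.78·0.2 (the bacterial infection=true cases).
Hence the posterior is 0.156000/0.652000 ≈ 0.239.

P(bacterial infection | fever, heat exhaustion, influenza) ≈ 0.239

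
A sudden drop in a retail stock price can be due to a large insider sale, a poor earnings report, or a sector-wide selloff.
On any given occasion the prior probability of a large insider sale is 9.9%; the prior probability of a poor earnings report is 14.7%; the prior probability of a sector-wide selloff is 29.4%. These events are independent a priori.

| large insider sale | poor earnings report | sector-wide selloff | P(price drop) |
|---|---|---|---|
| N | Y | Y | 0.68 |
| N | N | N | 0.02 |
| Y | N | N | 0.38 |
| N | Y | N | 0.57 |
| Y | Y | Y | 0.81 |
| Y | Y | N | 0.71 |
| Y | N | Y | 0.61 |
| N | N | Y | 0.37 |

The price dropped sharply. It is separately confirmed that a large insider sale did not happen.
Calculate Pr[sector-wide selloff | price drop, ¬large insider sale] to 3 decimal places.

Pr[sector-wide selloff | price drop, ¬large insider sale] ≈ 0.632

Numerator (weight on configurations with sector-wide selloff): 0.092789 + 0.029388 = 0.122177
Denominator P(price drop | ¬large insider sale): 0.02×0.853×0.706 + 0.37×0.853×0.294 + 0.57×0.147×0.706 + 0.68×0.147×0.294 = 0.193377
P(sector-wide selloff | price drop, ¬large insider sale) = 0.122177/0.193377 ≈ 0.632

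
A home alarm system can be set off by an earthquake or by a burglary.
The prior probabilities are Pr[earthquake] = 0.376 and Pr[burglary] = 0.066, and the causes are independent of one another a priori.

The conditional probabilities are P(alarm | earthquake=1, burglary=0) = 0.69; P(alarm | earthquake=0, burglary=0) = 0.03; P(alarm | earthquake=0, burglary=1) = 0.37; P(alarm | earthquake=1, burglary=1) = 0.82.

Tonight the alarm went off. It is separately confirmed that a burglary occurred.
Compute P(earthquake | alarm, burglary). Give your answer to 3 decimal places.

P(alarm | burglary) = 0.37*0.624 + 0.82*0.376 = 0.230880 + 0.308320 = 0.539200
The earthquake-present share is 0.82*0.376 = 0.308320.
P(earthquake | alarm, burglary) = 0.308320 / 0.539200 ≈ 0.572

P(earthquake | alarm, burglary) ≈ 0.572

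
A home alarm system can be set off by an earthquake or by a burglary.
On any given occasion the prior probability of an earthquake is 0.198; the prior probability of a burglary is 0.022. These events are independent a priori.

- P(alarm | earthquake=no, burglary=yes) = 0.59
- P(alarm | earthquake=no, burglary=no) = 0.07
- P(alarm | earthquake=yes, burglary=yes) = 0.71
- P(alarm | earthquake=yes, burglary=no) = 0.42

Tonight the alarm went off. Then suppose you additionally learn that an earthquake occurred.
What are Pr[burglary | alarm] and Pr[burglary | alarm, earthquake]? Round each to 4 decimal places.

For the numerator, keep only burglary=true terms: 0.010410 + 0.003093 = 0.013503
Denominator P(alarm): 0.07*0.802*0.978 + 0.59*0.802*0.022 + 0.42*0.198*0.978 + 0.71*0.198*0.022 = 0.149738
P(burglary | alarm) = 0.013503/0.149738 ≈ 0.0902

Now also conditioning on earthquake=true:
Weight on burglary=true, given the evidence: 0.71*0.022 = 0.015620
Normalizer over all consistent configurations: 0.42*0.978 + 0.71*0.022 = 0.426380
Posterior = 0.015620 / 0.426380 ≈ 0.0366
— earthquake explains away the evidence for burglary.

Pr[burglary | alarm] ≈ 0.0902; Pr[burglary | alarm, earthquake] ≈ 0.0366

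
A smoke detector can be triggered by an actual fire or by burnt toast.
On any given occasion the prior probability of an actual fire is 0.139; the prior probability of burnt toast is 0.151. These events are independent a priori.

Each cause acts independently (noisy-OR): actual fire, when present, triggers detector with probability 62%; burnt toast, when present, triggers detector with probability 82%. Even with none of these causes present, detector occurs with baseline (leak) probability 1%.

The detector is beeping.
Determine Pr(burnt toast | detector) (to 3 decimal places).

Pr(burnt toast | detector) ≈ 0.610

Under noisy-OR, P(detector | causes) = 1 − (1−0.01)·∏(1−qᵢ) over the active causes.
Weight on burnt toast=true, given the evidence: 0.106843 + 0.019568 = 0.126411
Denominator P(detector): 0.01·0.861·0.849 + 0.8218·0.861·0.151 + 0.6238·0.139·0.849 + 0.932284·0.139·0.151 = 0.207336
Posterior = 0.126411 / 0.207336 ≈ 0.610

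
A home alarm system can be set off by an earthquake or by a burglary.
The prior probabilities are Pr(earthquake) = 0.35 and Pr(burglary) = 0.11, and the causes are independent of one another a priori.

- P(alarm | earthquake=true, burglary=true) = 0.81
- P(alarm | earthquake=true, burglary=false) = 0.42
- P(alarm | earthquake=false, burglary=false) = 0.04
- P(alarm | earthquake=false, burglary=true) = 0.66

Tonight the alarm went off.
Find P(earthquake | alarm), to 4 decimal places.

Enumerate the 4 (earthquake, burglary) configurations and weight by the priors:
  P(alarm) = 0.04*0.65*0.89 + 0.66*0.65*0.11 + 0.42*0.35*0.89 + 0.81*0.35*0.11
        = 0.023140 + 0.047190 + 0.130830 + 0.031185 = 0.232345
Keeping only the earthquake-present terms gives 0.162015, so
  P(earthquake | alarm) = 0.162015 / 0.232345 ≈ 0.6973

P(earthquake | alarm) ≈ 0.6973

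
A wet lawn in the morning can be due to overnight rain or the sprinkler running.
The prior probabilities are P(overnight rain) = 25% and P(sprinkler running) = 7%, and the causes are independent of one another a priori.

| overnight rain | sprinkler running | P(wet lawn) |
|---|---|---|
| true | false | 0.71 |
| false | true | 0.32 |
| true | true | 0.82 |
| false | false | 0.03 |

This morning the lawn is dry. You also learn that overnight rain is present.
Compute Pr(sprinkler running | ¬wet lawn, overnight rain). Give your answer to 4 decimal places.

Numerator (weight on configurations with sprinkler running): 0.18·0.07 = 0.012600
Denominator P(¬wet lawn | overnight rain): 0.29·0.93 + 0.18·0.07 = 0.282300
Posterior = 0.012600 / 0.282300 ≈ 0.0446

Pr(sprinkler running | ¬wet lawn, overnight rain) ≈ 0.0446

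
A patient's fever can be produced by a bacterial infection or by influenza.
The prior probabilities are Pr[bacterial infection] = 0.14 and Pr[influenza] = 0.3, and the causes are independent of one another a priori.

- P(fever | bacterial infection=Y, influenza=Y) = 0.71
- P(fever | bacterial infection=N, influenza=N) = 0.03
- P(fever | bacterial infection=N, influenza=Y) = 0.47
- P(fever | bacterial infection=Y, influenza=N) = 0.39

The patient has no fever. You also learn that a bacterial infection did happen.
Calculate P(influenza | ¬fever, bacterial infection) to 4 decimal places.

By total probability over both values of influenza:
  P(¬fever | bacterial infection) = 0.61*0.7 + 0.29*0.3
        = 0.427000 + 0.087000 = 0.514000
The terms with influenza present sum to 0.087000, so
  P(influenza | ¬fever, bacterial infection) = 0.087000 / 0.514000 ≈ 0.1693

P(influenza | ¬fever, bacterial infection) ≈ 0.1693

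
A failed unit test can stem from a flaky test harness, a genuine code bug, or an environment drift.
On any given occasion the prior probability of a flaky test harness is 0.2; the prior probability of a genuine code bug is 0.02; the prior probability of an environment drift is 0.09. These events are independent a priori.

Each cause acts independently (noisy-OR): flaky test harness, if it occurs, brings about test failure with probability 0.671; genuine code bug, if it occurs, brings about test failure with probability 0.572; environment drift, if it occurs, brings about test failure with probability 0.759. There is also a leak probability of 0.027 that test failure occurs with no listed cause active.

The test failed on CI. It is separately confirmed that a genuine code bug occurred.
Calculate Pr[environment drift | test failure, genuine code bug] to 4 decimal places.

Under noisy-OR, P(test failure | causes) = 1 − (1−0.027)·∏(1−qᵢ) over the active causes.
Enumerate the 4 (flaky test harness, environment drift) configurations and weight by the priors:
  P(test failure | genuine code bug) = 0.583556×0.8×0.91 + 0.899637×0.8×0.09 + 0.86299×0.2×0.91 + 0.966981×0.2×0.09
        = 0.424829 + 0.064774 + 0.157064 + 0.017406 = 0.664073
Configurations with environment drift contribute 0.082180, so
  P(environment drift | test failure, genuine code bug) = 0.082180 / 0.664073 ≈ 0.1238

Pr[environment drift | test failure, genuine code bug] ≈ 0.1238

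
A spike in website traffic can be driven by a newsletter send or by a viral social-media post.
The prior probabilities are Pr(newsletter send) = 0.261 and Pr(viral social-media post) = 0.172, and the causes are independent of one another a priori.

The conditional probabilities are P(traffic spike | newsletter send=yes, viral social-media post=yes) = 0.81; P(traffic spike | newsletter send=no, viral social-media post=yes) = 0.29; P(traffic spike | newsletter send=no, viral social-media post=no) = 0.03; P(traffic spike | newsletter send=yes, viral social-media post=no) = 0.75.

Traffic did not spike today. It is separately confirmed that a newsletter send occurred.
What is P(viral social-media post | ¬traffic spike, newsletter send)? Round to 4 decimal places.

Enumerate both values of viral social-media post and weight by the priors:
  P(¬traffic spike | newsletter send) = 0.25×0.828 + 0.19×0.172
        = 0.207000 + 0.032680 = 0.239680
Configurations with viral social-media post contribute 0.032680, so
  P(viral social-media post | ¬traffic spike, newsletter send) = 0.032680 / 0.239680 ≈ 0.1363

P(viral social-media post | ¬traffic spike, newsletter send) ≈ 0.1363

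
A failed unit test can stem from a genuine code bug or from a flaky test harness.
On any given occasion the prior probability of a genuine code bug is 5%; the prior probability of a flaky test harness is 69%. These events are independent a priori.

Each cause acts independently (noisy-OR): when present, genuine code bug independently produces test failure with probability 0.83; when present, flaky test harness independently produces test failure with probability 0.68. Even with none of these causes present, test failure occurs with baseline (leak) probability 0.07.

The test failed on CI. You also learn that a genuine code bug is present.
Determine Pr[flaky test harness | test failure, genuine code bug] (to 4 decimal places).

Under noisy-OR, P(test failure | causes) = 1 − (1−0.07)·∏(1−qᵢ) over the active causes.
By total probability over both values of flaky test harness:
  P(test failure | genuine code bug) = 0.8419×0.31 + 0.949408×0.69
        = 0.260989 + 0.655092 = 0.916081
The terms with flaky test harness present sum to 0.655092, so
  P(flaky test harness | test failure, genuine code bug) = 0.655092 / 0.916081 ≈ 0.7151

Pr[flaky test harness | test failure, genuine code bug] ≈ 0.7151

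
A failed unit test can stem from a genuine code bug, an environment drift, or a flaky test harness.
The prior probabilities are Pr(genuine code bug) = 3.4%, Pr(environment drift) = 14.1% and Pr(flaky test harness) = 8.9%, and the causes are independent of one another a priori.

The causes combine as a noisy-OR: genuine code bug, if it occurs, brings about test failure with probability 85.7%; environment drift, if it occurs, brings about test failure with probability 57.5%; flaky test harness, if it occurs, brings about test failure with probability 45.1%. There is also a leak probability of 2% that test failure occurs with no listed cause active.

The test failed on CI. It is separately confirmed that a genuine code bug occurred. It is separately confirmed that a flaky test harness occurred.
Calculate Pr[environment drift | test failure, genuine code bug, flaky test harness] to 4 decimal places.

Under noisy-OR, P(test failure | causes) = 1 − (1−0.02)·∏(1−qᵢ) over the active causes.
For the numerator, keep only environment drift=true terms: 0.967302×0.141 = 0.136390
Denominator P(test failure | genuine code bug, flaky test harness): 0.923063×0.859 + 0.967302×0.141 = 0.929301
Posterior = 0.136390 / 0.929301 ≈ 0.1468

Pr[environment drift | test failure, genuine code bug, flaky test harness] ≈ 0.1468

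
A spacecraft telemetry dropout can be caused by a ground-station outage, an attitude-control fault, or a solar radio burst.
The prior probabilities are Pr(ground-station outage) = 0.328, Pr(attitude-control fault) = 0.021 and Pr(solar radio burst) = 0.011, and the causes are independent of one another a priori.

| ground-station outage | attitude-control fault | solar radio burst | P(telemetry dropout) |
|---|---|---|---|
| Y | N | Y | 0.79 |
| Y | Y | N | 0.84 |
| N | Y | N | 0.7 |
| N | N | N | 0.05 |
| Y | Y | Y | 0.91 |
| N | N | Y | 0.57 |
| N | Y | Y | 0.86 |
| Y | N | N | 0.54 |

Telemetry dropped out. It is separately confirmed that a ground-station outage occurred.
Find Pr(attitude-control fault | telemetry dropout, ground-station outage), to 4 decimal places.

Pr(attitude-control fault | telemetry dropout, ground-station outage) ≈ 0.0322

For the numerator, keep only attitude-control fault=true terms: 0.017446 + 0.000210 = 0.017656
The normalizing constant is 0.54×0.979×0.989 + 0.79×0.979×0.011 + 0.84×0.021×0.989 + 0.91×0.021×0.011 = 0.549009
P(attitude-control fault | telemetry dropout, ground-station outage) = 0.017656/0.549009 ≈ 0.0322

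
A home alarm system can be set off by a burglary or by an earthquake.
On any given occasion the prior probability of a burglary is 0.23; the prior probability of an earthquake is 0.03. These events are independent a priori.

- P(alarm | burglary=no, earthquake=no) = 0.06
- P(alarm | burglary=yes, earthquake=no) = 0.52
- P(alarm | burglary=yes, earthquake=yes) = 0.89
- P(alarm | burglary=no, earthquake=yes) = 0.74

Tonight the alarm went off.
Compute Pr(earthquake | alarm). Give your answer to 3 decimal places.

Pr(earthquake | alarm) ≈ 0.126

Numerator (weight on configurations with earthquake): 0.017094 + 0.006141 = 0.023235
The normalizing constant is 0.06×0.77×0.97 + 0.74×0.77×0.03 + 0.52×0.23×0.97 + 0.89×0.23×0.03 = 0.184061
Posterior = 0.023235 / 0.184061 ≈ 0.126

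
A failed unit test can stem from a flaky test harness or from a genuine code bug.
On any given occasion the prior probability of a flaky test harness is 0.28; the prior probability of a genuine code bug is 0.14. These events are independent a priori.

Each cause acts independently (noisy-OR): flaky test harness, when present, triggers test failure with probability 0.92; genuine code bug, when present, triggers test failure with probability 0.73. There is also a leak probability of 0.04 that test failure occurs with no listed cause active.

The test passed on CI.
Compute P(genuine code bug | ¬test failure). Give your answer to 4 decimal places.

P(genuine code bug | ¬test failure) ≈ 0.0421

Under noisy-OR, P(test failure | causes) = 1 − (1−0.04)·∏(1−qᵢ) over the active causes.
P(¬test failure) = 0.96*0.72*0.86 + 0.2592*0.72*0.14 + 0.0768*0.28*0.86 + 0.020736*0.28*0.14 = 0.594432 + 0.026127 + 0.018493 + 0.000813 = 0.639865
Of this, 0.026940 comes from 0.026127 + 0.000813 (the genuine code bug=true cases).
So P(genuine code bug | ¬test failure) = 0.026940/0.639865 ≈ 0.0421.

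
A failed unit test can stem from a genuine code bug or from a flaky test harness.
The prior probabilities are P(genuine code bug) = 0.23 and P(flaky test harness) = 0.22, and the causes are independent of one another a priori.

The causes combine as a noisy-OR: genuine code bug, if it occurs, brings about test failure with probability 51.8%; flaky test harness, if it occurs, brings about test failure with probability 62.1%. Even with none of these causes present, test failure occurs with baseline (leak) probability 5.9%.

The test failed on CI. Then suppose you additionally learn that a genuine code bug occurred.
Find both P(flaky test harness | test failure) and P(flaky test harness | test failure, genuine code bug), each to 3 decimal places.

Under noisy-OR, P(test failure | causes) = 1 − (1−0.059)·∏(1−qᵢ) over the active causes.
Numerator (weight on configurations with flaky test harness): 0.108985 + 0.041902 = 0.150887
The normalizing constant is 0.059×0.77×0.78 + 0.643361×0.77×0.22 + 0.546438×0.23×0.78 + 0.8281×0.23×0.22 = 0.284353
Posterior = 0.150887 / 0.284353 ≈ 0.531

Now condition on the additional information:
Enumerate both values of flaky test harness and weight by the priors:
  P(test failure | genuine code bug) = 0.546438×0.78 + 0.8281×0.22
        = 0.426222 + 0.182182 = 0.608404
Keeping only the flaky test harness-present terms gives 0.182182, so
  P(flaky test harness | test failure, genuine code bug) = 0.182182 / 0.608404 ≈ 0.299

P(flaky test harness | test failure) ≈ 0.531; P(flaky test harness | test failure, genuine code bug) ≈ 0.299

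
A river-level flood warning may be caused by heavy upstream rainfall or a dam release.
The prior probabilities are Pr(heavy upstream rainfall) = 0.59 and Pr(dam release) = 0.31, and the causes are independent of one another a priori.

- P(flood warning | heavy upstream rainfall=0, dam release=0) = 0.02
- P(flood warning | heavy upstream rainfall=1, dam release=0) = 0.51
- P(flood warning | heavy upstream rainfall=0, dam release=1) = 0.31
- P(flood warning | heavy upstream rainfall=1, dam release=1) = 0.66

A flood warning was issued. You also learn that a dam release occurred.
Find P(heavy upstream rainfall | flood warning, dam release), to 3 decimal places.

P(heavy upstream rainfall | flood warning, dam release) ≈ 0.754

Weight on heavy upstream rainfall=true, given the evidence: 0.66×0.59 = 0.389400
The normalizing constant is 0.31×0.41 + 0.66×0.59 = 0.516500
P(heavy upstream rainfall | flood warning, dam release) = 0.389400/0.516500 ≈ 0.754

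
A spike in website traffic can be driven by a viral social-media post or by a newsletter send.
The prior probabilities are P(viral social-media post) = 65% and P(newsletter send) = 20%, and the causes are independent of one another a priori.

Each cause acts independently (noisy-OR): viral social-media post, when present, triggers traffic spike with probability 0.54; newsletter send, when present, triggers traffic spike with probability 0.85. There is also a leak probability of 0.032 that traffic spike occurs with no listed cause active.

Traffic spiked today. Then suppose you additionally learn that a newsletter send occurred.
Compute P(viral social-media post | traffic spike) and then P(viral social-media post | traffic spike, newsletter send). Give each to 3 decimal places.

P(viral social-media post | traffic spike) ≈ 0.856; P(viral social-media post | traffic spike, newsletter send) ≈ 0.670

Under noisy-OR, P(traffic spike | causes) = 1 − (1−0.032)·∏(1−qᵢ) over the active causes.
P(traffic spike) = 0.032·0.35·0.8 + 0.8548·0.35·0.2 + 0.55472·0.65·0.8 + 0.933208·0.65·0.2 = 0.008960 + 0.059836 + 0.288454 + 0.121317 = 0.478567
Of this, 0.409771 comes from 0.288454 + 0.121317 (the viral social-media post=true cases).
So P(viral social-media post | traffic spike) = 0.409771/0.478567 ≈ 0.856.

Now condition on the additional information:
P(traffic spike | newsletter send) = 0.8548·0.35 + 0.933208·0.65 = 0.299180 + 0.606585 = 0.905765
The viral social-media post-present share is 0.933208·0.65 = 0.606585.
So P(viral social-media post | traffic spike, newsletter send) = 0.606585/0.905765 ≈ 0.670.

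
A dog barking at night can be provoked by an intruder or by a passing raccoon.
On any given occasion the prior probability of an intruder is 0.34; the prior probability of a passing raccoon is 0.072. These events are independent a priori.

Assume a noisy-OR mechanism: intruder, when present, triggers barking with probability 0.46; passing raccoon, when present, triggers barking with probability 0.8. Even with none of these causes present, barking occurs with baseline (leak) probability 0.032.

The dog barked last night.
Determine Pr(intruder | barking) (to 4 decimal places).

Under noisy-OR, P(barking | causes) = 1 − (1−0.032)·∏(1−qᵢ) over the active causes.
For the numerator, keep only intruder=true terms: 0.150591 + 0.021921 = 0.172512
The normalizing constant is 0.032×0.66×0.928 + 0.8064×0.66×0.072 + 0.47728×0.34×0.928 + 0.895456×0.34×0.072 = 0.230431
P(intruder | barking) = 0.172512/0.230431 ≈ 0.7486

Pr(intruder | barking) ≈ 0.7486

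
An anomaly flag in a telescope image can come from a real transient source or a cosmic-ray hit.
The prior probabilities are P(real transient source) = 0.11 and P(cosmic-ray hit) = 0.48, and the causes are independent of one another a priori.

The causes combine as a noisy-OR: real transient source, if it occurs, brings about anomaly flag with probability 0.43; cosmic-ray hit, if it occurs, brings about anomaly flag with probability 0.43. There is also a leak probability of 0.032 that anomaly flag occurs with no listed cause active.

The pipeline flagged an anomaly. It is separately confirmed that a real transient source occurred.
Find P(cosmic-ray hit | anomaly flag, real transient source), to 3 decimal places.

P(cosmic-ray hit | anomaly flag, real transient source) ≈ 0.585

Under noisy-OR, P(anomaly flag | causes) = 1 − (1−0.032)·∏(1−qᵢ) over the active causes.
Enumerate both values of cosmic-ray hit and weight by the priors:
  P(anomaly flag | real transient source) = 0.44824×0.52 + 0.685497×0.48
        = 0.233085 + 0.329039 = 0.562124
Configurations with cosmic-ray hit contribute 0.329039, so
  P(cosmic-ray hit | anomaly flag, real transient source) = 0.329039 / 0.562124 ≈ 0.585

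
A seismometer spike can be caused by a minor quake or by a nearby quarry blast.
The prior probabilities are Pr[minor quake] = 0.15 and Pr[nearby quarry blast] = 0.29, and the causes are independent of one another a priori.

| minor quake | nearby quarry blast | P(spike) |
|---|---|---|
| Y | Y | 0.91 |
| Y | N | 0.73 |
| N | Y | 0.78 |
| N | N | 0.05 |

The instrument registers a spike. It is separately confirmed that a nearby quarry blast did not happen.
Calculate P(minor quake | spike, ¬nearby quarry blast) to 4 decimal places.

P(minor quake | spike, ¬nearby quarry blast) ≈ 0.7204

Enumerate both values of minor quake and weight by the priors:
  P(spike | ¬nearby quarry blast) = 0.05*0.85 + 0.73*0.15
        = 0.042500 + 0.109500 = 0.152000
The terms with minor quake present sum to 0.109500, so
  P(minor quake | spike, ¬nearby quarry blast) = 0.109500 / 0.152000 ≈ 0.7204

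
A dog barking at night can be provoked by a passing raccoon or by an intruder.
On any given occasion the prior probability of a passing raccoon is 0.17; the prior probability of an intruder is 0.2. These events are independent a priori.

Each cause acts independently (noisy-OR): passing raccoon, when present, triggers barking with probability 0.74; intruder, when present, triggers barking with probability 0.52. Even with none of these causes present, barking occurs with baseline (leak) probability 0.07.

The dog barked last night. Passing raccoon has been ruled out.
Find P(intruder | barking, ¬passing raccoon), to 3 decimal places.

P(intruder | barking, ¬passing raccoon) ≈ 0.664

Under noisy-OR, P(barking | causes) = 1 − (1−0.07)·∏(1−qᵢ) over the active causes.
Numerator (weight on configurations with intruder): 0.5536×0.2 = 0.110720
Normalizer over all consistent configurations: 0.07×0.8 + 0.5536×0.2 = 0.166720
Posterior = 0.110720 / 0.166720 ≈ 0.664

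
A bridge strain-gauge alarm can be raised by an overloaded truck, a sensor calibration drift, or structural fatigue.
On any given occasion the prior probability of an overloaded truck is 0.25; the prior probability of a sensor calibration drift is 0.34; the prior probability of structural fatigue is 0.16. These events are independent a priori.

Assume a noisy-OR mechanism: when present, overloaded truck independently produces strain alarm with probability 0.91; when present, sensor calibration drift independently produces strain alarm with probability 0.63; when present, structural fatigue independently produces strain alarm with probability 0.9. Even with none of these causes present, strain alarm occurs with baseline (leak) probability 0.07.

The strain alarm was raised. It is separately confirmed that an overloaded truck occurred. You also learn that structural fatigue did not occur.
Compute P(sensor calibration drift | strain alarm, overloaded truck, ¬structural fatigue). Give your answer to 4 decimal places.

P(sensor calibration drift | strain alarm, overloaded truck, ¬structural fatigue) ≈ 0.3527

Under noisy-OR, P(strain alarm | causes) = 1 − (1−0.07)·∏(1−qᵢ) over the active causes.
Enumerate both values of sensor calibration drift and weight by the priors:
  P(strain alarm | overloaded truck, ¬structural fatigue) = 0.9163·0.66 + 0.969031·0.34
        = 0.604758 + 0.329471 = 0.934229
Keeping only the sensor calibration drift-present terms gives 0.329471, so
  P(sensor calibration drift | strain alarm, overloaded truck, ¬structural fatigue) = 0.329471 / 0.934229 ≈ 0.3527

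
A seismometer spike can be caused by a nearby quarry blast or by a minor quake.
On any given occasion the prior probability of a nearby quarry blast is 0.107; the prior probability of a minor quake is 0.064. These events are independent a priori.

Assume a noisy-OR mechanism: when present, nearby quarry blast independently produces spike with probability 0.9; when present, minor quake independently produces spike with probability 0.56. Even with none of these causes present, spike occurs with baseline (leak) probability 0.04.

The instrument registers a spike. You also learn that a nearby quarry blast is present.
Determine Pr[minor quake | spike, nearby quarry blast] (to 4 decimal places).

Under noisy-OR, P(spike | causes) = 1 − (1−0.04)·∏(1−qᵢ) over the active causes.
By total probability over both values of minor quake:
  P(spike | nearby quarry blast) = 0.904·0.936 + 0.95776·0.064
        = 0.846144 + 0.061297 = 0.907441
Keeping only the minor quake-present terms gives 0.061297, so
  P(minor quake | spike, nearby quarry blast) = 0.061297 / 0.907441 ≈ 0.0675

Pr[minor quake | spike, nearby quarry blast] ≈ 0.0675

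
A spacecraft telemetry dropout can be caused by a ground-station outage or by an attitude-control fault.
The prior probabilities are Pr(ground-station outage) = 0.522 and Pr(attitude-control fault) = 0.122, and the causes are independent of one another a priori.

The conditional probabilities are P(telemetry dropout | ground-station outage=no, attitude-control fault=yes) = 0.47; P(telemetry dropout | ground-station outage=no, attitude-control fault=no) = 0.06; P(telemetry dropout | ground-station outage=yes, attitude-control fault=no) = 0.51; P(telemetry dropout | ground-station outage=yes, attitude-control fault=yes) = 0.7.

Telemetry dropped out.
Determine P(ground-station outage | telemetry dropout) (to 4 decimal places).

P(ground-station outage | telemetry dropout) ≈ 0.8411

Numerator (weight on configurations with ground-station outage): 0.233741 + 0.044579 = 0.278320
The normalizing constant is 0.06·0.478·0.878 + 0.47·0.478·0.122 + 0.51·0.522·0.878 + 0.7·0.522·0.122 = 0.330910
Posterior = 0.278320 / 0.330910 ≈ 0.8411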